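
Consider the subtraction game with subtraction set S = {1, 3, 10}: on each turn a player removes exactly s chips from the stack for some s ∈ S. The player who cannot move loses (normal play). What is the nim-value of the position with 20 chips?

n :  0  1  2  3  4  5  6  7  8  9 10 11 12 13 14 15 16 17 18 19 20
G :  0  1  0  1  0  1  0  1  0  1  2  3  2  0  1  0  1  0  1  0  1

1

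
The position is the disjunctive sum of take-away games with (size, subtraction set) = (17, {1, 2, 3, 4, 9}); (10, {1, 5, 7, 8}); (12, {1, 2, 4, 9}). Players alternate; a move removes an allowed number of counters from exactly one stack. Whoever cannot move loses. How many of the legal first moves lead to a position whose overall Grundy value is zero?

Stack A, S = {1, 2, 3, 4, 9}:
n :  0  1  2  3  4  5  6  7  8  9 10 11 12 13 14 15 16 17
G :  0  1  2  3  4  0  1  2  3  4  0  1  2  3  4  0  1  2
G_A(17) = 2.
Stack B, S = {1, 5, 7, 8}:
G(0) = 0
G(1) = mex{0} = 1
G(2) = mex{1} = 0
G(3) = mex{0} = 1
G(4) = mex{1} = 0
G(5) = mex{0,0} = 1
G(6) = mex{1,1} = 0
G(7) = mex{0,0,0} = 1
G(8) = mex{1,1,1,0} = 2
G(9) = mex{2,0,0,1} = 3
G(10) = mex{3,1,1,0} = 2
G_B(10) = 2.
Stack C, S = {1, 2, 4, 9}:
n :  0  1  2  3  4  5  6  7  8  9 10 11 12
G :  0  1  2  0  1  2  0  1  2  3  4  0  1
G_C(12) = 1.
Combined Grundy value = 2 ⊕ 2 ⊕ 1 = 1.
A winning move leaves total XOR = 0, i.e. changes one component's Grundy value g to g ⊕ X where X is the current total.
Stack A: need g' = 2⊕1 = 3. Options: 17−1→G=1, 17−2→G=0, 17−3→G=4, 17−4→G=3, 17−9→G=3. Hits: 2.
Stack B: need g' = 2⊕1 = 3. Options: 10−1→G=3, 10−5→G=1, 10−7→G=1, 10−8→G=0. Hits: 1.
Stack C: need g' = 1⊕1 = 0. Options: 12−1→G=0, 12−2→G=4, 12−4→G=2, 12−9→G=0. Hits: 2.

5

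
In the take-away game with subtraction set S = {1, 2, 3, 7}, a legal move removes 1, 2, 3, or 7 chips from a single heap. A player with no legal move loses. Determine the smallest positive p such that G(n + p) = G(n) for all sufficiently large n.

G(0) = 0
G(1) = mex{0} = 1
G(2) = mex{1,0} = 2
G(3) = mex{2,1,0} = 3
G(4) = mex{3,2,1} = 0
G(5) = mex{0,3,2} = 1
G(6) = mex{1,0,3} = 2
G(7) = mex{2,1,0,0} = 3
G(8) = mex{3,2,1,1} = 0
G(9) = mex{0,3,2,2} = 1
G(10) = mex{1,0,3,3} = 2
G(11) = mex{2,1,0,0} = 3
G(12) = mex{3,2,1,1} = 0
G(13) = mex{0,3,2,2} = 1
G(14) = mex{1,0,3,3} = 2
G(n+4) = G(n) holds for n = 0,…,6 (a full window of length max(S) = 7), so the sequence is purely periodic with period 4.

4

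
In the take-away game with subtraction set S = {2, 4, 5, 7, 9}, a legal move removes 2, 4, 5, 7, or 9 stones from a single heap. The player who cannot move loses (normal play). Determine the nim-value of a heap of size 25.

G(0) = 0
G(1) = mex{} = 0
G(2) = mex{0} = 1
G(3) = mex{0} = 1
G(4) = mex{1,0} = 2
G(5) = mex{1,0,0} = 2
G(6) = mex{2,1,0} = 3
G(7) = mex{2,1,1,0} = 3
G(8) = mex{3,2,1,0} = 4
G(9) = mex{3,2,2,1,0} = 4
G(10) = mex{4,3,2,1,0} = 5
G(11) = mex{4,3,3,2,1} = 0
G(12) = mex{5,4,3,2,1} = 0
G(13) = mex{0,4,4,3,2} = 1
G(14) = mex{0,5,4,3,2} = 1
G(15) = mex{1,0,5,4,3} = 2
G(16) = mex{1,0,0,4,3} = 2
G(17) = mex{2,1,0,5,4} = 3
G(18) = mex{2,1,1,0,4} = 3
G(19) = mex{3,2,1,0,5} = 4
G(20) = mex{3,2,2,1,0} = 4
G(21) = mex{4,3,2,1,0} = 5
G(22) = mex{4,3,3,2,1} = 0
G(23) = mex{5,4,3,2,1} = 0
G(24) = mex{0,4,4,3,2} = 1
G(25) = mex{0,5,4,3,2} = 1

1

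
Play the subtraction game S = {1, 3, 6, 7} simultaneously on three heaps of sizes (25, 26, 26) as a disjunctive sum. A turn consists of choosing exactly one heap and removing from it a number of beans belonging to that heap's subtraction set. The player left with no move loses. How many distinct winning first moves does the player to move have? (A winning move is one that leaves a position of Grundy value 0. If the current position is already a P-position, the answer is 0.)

3

All heaps use S = {1, 3, 6, 7}:
G(0) = 0
G(1) = mex{0} = 1
G(2) = mex{1} = 0
G(3) = mex{0,0} = 1
G(4) = mex{1,1} = 0
G(5) = mex{0,0} = 1
G(6) = mex{1,1,0} = 2
G(7) = mex{2,0,1,0} = 3
G(8) = mex{3,1,0,1} = 2
G(9) = mex{2,2,1,0} = 3
G(10) = mex{3,3,0,1} = 2
G(11) = mex{2,2,1,0} = 3
G(12) = mex{3,3,2,1} = 0
G(13) = mex{0,2,3,2} = 1
G(14) = mex{1,3,2,3} = 0
G(15) = mex{0,0,3,2} = 1
G(16) = mex{1,1,2,3} = 0
G(17) = mex{0,0,3,2} = 1
G(18) = mex{1,1,0,3} = 2
G(19) = mex{2,0,1,0} = 3
G(20) = mex{3,1,0,1} = 2
G(21) = mex{2,2,1,0} = 3
G(22) = mex{3,3,0,1} = 2
G(23) = mex{2,2,1,0} = 3
G(24) = mex{3,3,2,1} = 0
G(25) = mex{0,2,3,2} = 1
G(26) = mex{1,3,2,3} = 0
Heap A: G(25) = 1.
Heap B: G(26) = 0.
Heap C: G(26) = 0.
Combined Grundy value = 1 ⊕ 0 ⊕ 0 = 1.
A winning move leaves total XOR = 0, i.e. changes one component's Grundy value g to g ⊕ X where X is the current total.
Heap A: need g' = 1⊕1 = 0. Options: 25−1→G=0, 25−3→G=2, 25−6→G=3, 25−7→G=2. Hits: 1.
Heap B: need g' = 0⊕1 = 1. Options: 26−1→G=1, 26−3→G=3, 26−6→G=2, 26−7→G=3. Hits: 1.
Heap C: need g' = 0⊕1 = 1. Options: 26−1→G=1, 26−3→G=3, 26−6→G=2, 26−7→G=3. Hits: 1.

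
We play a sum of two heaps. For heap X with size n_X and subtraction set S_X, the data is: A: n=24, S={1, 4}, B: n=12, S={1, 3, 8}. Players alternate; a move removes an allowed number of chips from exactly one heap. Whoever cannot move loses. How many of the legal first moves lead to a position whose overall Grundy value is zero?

1

Heap A, S = {1, 4}:
G(0) = 0
G(1) = mex{0} = 1
G(2) = mex{1} = 0
G(3) = mex{0} = 1
G(4) = mex{1,0} = 2
G(5) = mex{2,1} = 0
G(6) = mex{0,0} = 1
G(7) = mex{1,1} = 0
G(8) = mex{0,2} = 1
G(9) = mex{1,0} = 2
G(10) = mex{2,1} = 0
G(11) = mex{0,0} = 1
G(12) = mex{1,1} = 0
G(13) = mex{0,2} = 1
G(14) = mex{1,0} = 2
G(15) = mex{2,1} = 0
G(16) = mex{0,0} = 1
G(17) = mex{1,1} = 0
G(18) = mex{0,2} = 1
G(19) = mex{1,0} = 2
G(20) = mex{2,1} = 0
G(21) = mex{0,0} = 1
G(22) = mex{1,1} = 0
G(23) = mex{0,2} = 1
G(24) = mex{1,0} = 2
G_A(24) = 2.
Heap B, S = {1, 3, 8}:
n :  0  1  2  3  4  5  6  7  8  9 10 11 12
G :  0  1  0  1  0  1  0  1  2  3  2  0  1
G_B(12) = 1.
Combined Grundy value = 2 ⊕ 1 = 3.
A winning move leaves total XOR = 0, i.e. changes one component's Grundy value g to g ⊕ X where X is the current total.
Heap A: need g' = 2⊕3 = 1. Options: 24−1→G=1, 24−4→G=0. Hits: 1.
Heap B: need g' = 1⊕3 = 2. Options: 12−1→G=0, 12−3→G=3, 12−8→G=0. Hits: 0.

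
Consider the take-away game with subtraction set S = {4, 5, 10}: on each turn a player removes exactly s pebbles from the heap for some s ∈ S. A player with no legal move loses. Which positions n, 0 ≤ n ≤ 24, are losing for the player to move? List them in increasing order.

0, 1, 2, 3, 9, 15, 16, 17, 18, 24

G(0) = 0
G(1) = mex{} = 0
G(2) = mex{} = 0
G(3) = mex{} = 0
G(4) = mex{0} = 1
G(5) = mex{0,0} = 1
G(6) = mex{0,0} = 1
G(7) = mex{0,0} = 1
G(8) = mex{1,0} = 2
G(9) = mex{1,1} = 0
G(10) = mex{1,1,0} = 2
G(11) = mex{1,1,0} = 2
G(12) = mex{2,1,0} = 3
G(13) = mex{0,2,0} = 1
G(14) = mex{2,0,1} = 3
G(15) = mex{2,2,1} = 0
G(16) = mex{3,2,1} = 0
G(17) = mex{1,3,1} = 0
G(18) = mex{3,1,2} = 0
G(19) = mex{0,3,0} = 1
G(20) = mex{0,0,2} = 1
G(21) = mex{0,0,2} = 1
G(22) = mex{0,0,3} = 1
G(23) = mex{1,0,1} = 2
G(24) = mex{1,1,3} = 0
P-positions are exactly the n with G(n) = 0.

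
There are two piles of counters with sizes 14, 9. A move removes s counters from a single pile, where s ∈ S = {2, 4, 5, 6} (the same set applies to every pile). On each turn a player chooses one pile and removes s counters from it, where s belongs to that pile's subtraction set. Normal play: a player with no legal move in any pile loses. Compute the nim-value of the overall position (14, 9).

All piles use S = {2, 4, 5, 6}:
G(0) = 0
G(1) = mex{} = 0
G(2) = mex{0} = 1
G(3) = mex{0} = 1
G(4) = mex{1,0} = 2
G(5) = mex{1,0,0} = 2
G(6) = mex{2,1,0,0} = 3
G(7) = mex{2,1,1,0} = 3
G(8) = mex{3,2,1,1} = 0
G(9) = mex{3,2,2,1} = 0
G(10) = mex{0,3,2,2} = 1
G(11) = mex{0,3,3,2} = 1
G(12) = mex{1,0,3,3} = 2
G(13) = mex{1,0,0,3} = 2
G(14) = mex{2,1,0,0} = 3
Pile A: G(14) = 3.
Pile B: G(9) = 0.
Combined Grundy value = 3 ⊕ 0 = 3.

3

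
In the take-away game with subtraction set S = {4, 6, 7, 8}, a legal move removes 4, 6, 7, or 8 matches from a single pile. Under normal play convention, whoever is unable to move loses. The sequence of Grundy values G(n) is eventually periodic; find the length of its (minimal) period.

n :  0  1  2  3  4  5  6  7  8  9 10 11 12 13 14 15 16 17 18 19 20 21 22 23 24 25
G :  0  0  0  0  1  1  1  1  2  2  2  2  0  0  0  0  1  1  1  1  2  2  2  2  0  0
G(n+12) = G(n) holds for n = 0,…,7 (a full window of length max(S) = 8), so the sequence is purely periodic with period 12.

12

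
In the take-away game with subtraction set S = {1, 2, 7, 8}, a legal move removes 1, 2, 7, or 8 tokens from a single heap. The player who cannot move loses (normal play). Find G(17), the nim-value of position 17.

n :  0  1  2  3  4  5  6  7  8  9 10 11 12 13 14 15 16 17
G :  0  1  2  0  1  2  0  1  2  0  1  2  0  1  2  0  1  2

2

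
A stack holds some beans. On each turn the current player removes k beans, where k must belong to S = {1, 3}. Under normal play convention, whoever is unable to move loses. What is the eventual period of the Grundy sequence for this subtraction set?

n :  0  1  2  3  4  5  6  7  8  9 10 11 12 13 14
G :  0  1  0  1  0  1  0  1  0  1  0  1  0  1  0
G(n+2) = G(n) holds for n = 0,…,2 (a full window of length max(S) = 3), so the sequence is purely periodic with period 2.

2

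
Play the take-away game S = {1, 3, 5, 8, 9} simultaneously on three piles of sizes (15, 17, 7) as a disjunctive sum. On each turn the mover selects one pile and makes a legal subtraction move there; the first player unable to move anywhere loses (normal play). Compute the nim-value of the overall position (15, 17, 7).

All piles use S = {1, 3, 5, 8, 9}:
G(0) = 0
G(1) = mex{0} = 1
G(2) = mex{1} = 0
G(3) = mex{0,0} = 1
G(4) = mex{1,1} = 0
G(5) = mex{0,0,0} = 1
G(6) = mex{1,1,1} = 0
G(7) = mex{0,0,0} = 1
G(8) = mex{1,1,1,0} = 2
G(9) = mex{2,0,0,1,0} = 3
G(10) = mex{3,1,1,0,1} = 2
G(11) = mex{2,2,0,1,0} = 3
G(12) = mex{3,3,1,0,1} = 2
G(13) = mex{2,2,2,1,0} = 3
G(14) = mex{3,3,3,0,1} = 2
G(15) = mex{2,2,2,1,0} = 3
G(16) = mex{3,3,3,2,1} = 0
G(17) = mex{0,2,2,3,2} = 1
Pile A: G(15) = 3.
Pile B: G(17) = 1.
Pile C: G(7) = 1.
Combined Grundy value = 3 ⊕ 1 ⊕ 1 = 3.

3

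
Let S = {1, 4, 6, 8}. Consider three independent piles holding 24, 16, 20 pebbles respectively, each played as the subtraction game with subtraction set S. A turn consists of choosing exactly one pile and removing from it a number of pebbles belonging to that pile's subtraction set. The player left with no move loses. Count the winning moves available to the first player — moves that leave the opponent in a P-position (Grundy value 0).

All piles use S = {1, 4, 6, 8}:
n :  0  1  2  3  4  5  6  7  8  9 10 11 12 13 14 15 16 17 18 19 20 21 22 23 24
G :  0  1  0  1  2  0  1  0  1  2  3  2  0  1  0  1  2  0  1  0  1  2  3  2  0
Pile A: G(24) = 0.
Pile B: G(16) = 2.
Pile C: G(20) = 1.
Combined Grundy value = 0 ⊕ 2 ⊕ 1 = 3.
A winning move leaves total XOR = 0, i.e. changes one component's Grundy value g to g ⊕ X where X is the current total.
Pile A: need g' = 0⊕3 = 3. Options: 24−1→G=2, 24−4→G=1, 24−6→G=1, 24−8→G=2. Hits: 0.
Pile B: need g' = 2⊕3 = 1. Options: 16−1→G=1, 16−4→G=0, 16−6→G=3, 16−8→G=1. Hits: 2.
Pile C: need g' = 1⊕3 = 2. Options: 20−1→G=0, 20−4→G=2, 20−6→G=0, 20−8→G=0. Hits: 1.

3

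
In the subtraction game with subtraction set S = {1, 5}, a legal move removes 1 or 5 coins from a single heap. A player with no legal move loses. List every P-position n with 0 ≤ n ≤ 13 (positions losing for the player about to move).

0, 2, 4, 6, 8, 10, 12

G(0) = 0
G(1) = mex{0} = 1
G(2) = mex{1} = 0
G(3) = mex{0} = 1
G(4) = mex{1} = 0
G(5) = mex{0,0} = 1
G(6) = mex{1,1} = 0
G(7) = mex{0,0} = 1
G(8) = mex{1,1} = 0
G(9) = mex{0,0} = 1
G(10) = mex{1,1} = 0
G(11) = mex{0,0} = 1
G(12) = mex{1,1} = 0
G(13) = mex{0,0} = 1
P-positions are exactly the n with G(n) = 0.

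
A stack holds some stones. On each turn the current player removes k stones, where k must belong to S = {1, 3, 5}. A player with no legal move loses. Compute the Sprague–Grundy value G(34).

G(0) = 0
G(1) = mex{0} = 1
G(2) = mex{1} = 0
G(3) = mex{0,0} = 1
G(4) = mex{1,1} = 0
G(5) = mex{0,0,0} = 1
G(6) = mex{1,1,1} = 0
G(7) = mex{0,0,0} = 1
G(8) = mex{1,1,1} = 0
G(9) = mex{0,0,0} = 1
G(10) = mex{1,1,1} = 0
G(11) = mex{0,0,0} = 1
G(12) = mex{1,1,1} = 0
G(13) = mex{0,0,0} = 1
G(14) = mex{1,1,1} = 0
G(15) = mex{0,0,0} = 1
G(16) = mex{1,1,1} = 0
G(17) = mex{0,0,0} = 1
G(18) = mex{1,1,1} = 0
G(19) = mex{0,0,0} = 1
G(20) = mex{1,1,1} = 0
G(21) = mex{0,0,0} = 1
G(22) = mex{1,1,1} = 0
G(23) = mex{0,0,0} = 1
G(24) = mex{1,1,1} = 0
G(25) = mex{0,0,0} = 1
G(26) = mex{1,1,1} = 0
G(27) = mex{0,0,0} = 1
G(28) = mex{1,1,1} = 0
G(29) = mex{0,0,0} = 1
G(30) = mex{1,1,1} = 0
G(31) = mex{0,0,0} = 1
G(32) = mex{1,1,1} = 0
G(33) = mex{0,0,0} = 1
G(34) = mex{1,1,1} = 0

0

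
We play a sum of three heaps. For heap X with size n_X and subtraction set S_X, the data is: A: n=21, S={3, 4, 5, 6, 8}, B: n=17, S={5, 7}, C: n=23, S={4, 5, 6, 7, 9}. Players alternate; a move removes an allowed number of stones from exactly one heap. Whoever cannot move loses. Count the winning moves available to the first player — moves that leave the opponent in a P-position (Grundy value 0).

Heap A, S = {3, 4, 5, 6, 8}:
G(0) = 0
G(1) = mex{} = 0
G(2) = mex{} = 0
G(3) = mex{0} = 1
G(4) = mex{0,0} = 1
G(5) = mex{0,0,0} = 1
G(6) = mex{1,0,0,0} = 2
G(7) = mex{1,1,0,0} = 2
G(8) = mex{1,1,1,0,0} = 2
G(9) = mex{2,1,1,1,0} = 3
G(10) = mex{2,2,1,1,0} = 3
G(11) = mex{2,2,2,1,1} = 0
G(12) = mex{3,2,2,2,1} = 0
G(13) = mex{3,3,2,2,1} = 0
G(14) = mex{0,3,3,2,2} = 1
G(15) = mex{0,0,3,3,2} = 1
G(16) = mex{0,0,0,3,2} = 1
G(17) = mex{1,0,0,0,3} = 2
G(18) = mex{1,1,0,0,3} = 2
G(19) = mex{1,1,1,0,0} = 2
G(20) = mex{2,1,1,1,0} = 3
G(21) = mex{2,2,1,1,0} = 3
G_A(21) = 3.
Heap B, S = {5, 7}:
n :  0  1  2  3  4  5  6  7  8  9 10 11 12 13 14 15 16 17
G :  0  0  0  0  0  1  1  1  1  1  2  2  0  0  0  0  0  1
G_B(17) = 1.
Heap C, S = {4, 5, 6, 7, 9}:
G(0) = 0
G(1) = mex{} = 0
G(2) = mex{} = 0
G(3) = mex{} = 0
G(4) = mex{0} = 1
G(5) = mex{0,0} = 1
G(6) = mex{0,0,0} = 1
G(7) = mex{0,0,0,0} = 1
G(8) = mex{1,0,0,0} = 2
G(9) = mex{1,1,0,0,0} = 2
G(10) = mex{1,1,1,0,0} = 2
G(11) = mex{1,1,1,1,0} = 2
G(12) = mex{2,1,1,1,0} = 3
G(13) = mex{2,2,1,1,1} = 0
G(14) = mex{2,2,2,1,1} = 0
G(15) = mex{2,2,2,2,1} = 0
G(16) = mex{3,2,2,2,1} = 0
G(17) = mex{0,3,2,2,2} = 1
G(18) = mex{0,0,3,2,2} = 1
G(19) = mex{0,0,0,3,2} = 1
G(20) = mex{0,0,0,0,2} = 1
G(21) = mex{1,0,0,0,3} = 2
G(22) = mex{1,1,0,0,0} = 2
G(23) = mex{1,1,1,0,0} = 2
G_C(23) = 2.
Combined Grundy value = 3 ⊕ 1 ⊕ 2 = 0.
A winning move leaves total XOR = 0, i.e. changes one component's Grundy value g to g ⊕ X where X is the current total.
Heap A: target g' = 3⊕0 = 3, but every legal move changes the Grundy value (mex property), so 0 moves.
Heap B: target g' = 1⊕0 = 1, but every legal move changes the Grundy value (mex property), so 0 moves.
Heap C: target g' = 2⊕0 = 2, but every legal move changes the Grundy value (mex property), so 0 moves.

0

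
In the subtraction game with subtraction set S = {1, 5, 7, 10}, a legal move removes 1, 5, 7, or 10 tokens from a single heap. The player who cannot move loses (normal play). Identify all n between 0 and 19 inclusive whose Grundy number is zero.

G(0) = 0
G(1) = mex{0} = 1
G(2) = mex{1} = 0
G(3) = mex{0} = 1
G(4) = mex{1} = 0
G(5) = mex{0,0} = 1
G(6) = mex{1,1} = 0
G(7) = mex{0,0,0} = 1
G(8) = mex{1,1,1} = 0
G(9) = mex{0,0,0} = 1
G(10) = mex{1,1,1,0} = 2
G(11) = mex{2,0,0,1} = 3
G(12) = mex{3,1,1,0} = 2
G(13) = mex{2,0,0,1} = 3
G(14) = mex{3,1,1,0} = 2
G(15) = mex{2,2,0,1} = 3
G(16) = mex{3,3,1,0} = 2
G(17) = mex{2,2,2,1} = 0
G(18) = mex{0,3,3,0} = 1
G(19) = mex{1,2,2,1} = 0
P-positions are exactly the n with G(n) = 0.

0, 2, 4, 6, 8, 17, 19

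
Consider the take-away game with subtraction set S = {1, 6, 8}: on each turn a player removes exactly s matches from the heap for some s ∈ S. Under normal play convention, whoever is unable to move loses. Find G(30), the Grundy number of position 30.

0

G(0) = 0
G(1) = mex{0} = 1
G(2) = mex{1} = 0
G(3) = mex{0} = 1
G(4) = mex{1} = 0
G(5) = mex{0} = 1
G(6) = mex{1,0} = 2
G(7) = mex{2,1} = 0
G(8) = mex{0,0,0} = 1
G(9) = mex{1,1,1} = 0
G(10) = mex{0,0,0} = 1
G(11) = mex{1,1,1} = 0
G(12) = mex{0,2,0} = 1
G(13) = mex{1,0,1} = 2
G(14) = mex{2,1,2} = 0
G(15) = mex{0,0,0} = 1
G(16) = mex{1,1,1} = 0
G(17) = mex{0,0,0} = 1
G(18) = mex{1,1,1} = 0
G(19) = mex{0,2,0} = 1
G(20) = mex{1,0,1} = 2
G(21) = mex{2,1,2} = 0
G(22) = mex{0,0,0} = 1
G(23) = mex{1,1,1} = 0
G(24) = mex{0,0,0} = 1
G(25) = mex{1,1,1} = 0
G(26) = mex{0,2,0} = 1
G(27) = mex{1,0,1} = 2
G(28) = mex{2,1,2} = 0
G(29) = mex{0,0,0} = 1
G(30) = mex{1,1,1} = 0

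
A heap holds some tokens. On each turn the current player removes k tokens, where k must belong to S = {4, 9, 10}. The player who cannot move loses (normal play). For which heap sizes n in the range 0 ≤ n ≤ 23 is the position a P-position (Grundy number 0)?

n :  0  1  2  3  4  5  6  7  8  9 10 11 12 13 14 15 16 17 18 19 20 21 22 23
G :  0  0  0  0  1  1  1  1  0  2  2  2  1  3  0  0  0  2  1  1  1  0  0  2
P-positions are exactly the n with G(n) = 0.

0, 1, 2, 3, 8, 14, 15, 16, 21, 22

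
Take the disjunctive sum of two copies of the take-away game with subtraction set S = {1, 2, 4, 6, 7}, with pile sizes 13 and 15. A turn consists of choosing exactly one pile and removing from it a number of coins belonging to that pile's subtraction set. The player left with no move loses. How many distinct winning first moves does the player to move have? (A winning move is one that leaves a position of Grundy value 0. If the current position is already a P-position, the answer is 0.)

All piles use S = {1, 2, 4, 6, 7}:
G(0) = 0
G(1) = mex{0} = 1
G(2) = mex{1,0} = 2
G(3) = mex{2,1} = 0
G(4) = mex{0,2,0} = 1
G(5) = mex{1,0,1} = 2
G(6) = mex{2,1,2,0} = 3
G(7) = mex{3,2,0,1,0} = 4
G(8) = mex{4,3,1,2,1} = 0
G(9) = mex{0,4,2,0,2} = 1
G(10) = mex{1,0,3,1,0} = 2
G(11) = mex{2,1,4,2,1} = 0
G(12) = mex{0,2,0,3,2} = 1
G(13) = mex{1,0,1,4,3} = 2
G(14) = mex{2,1,2,0,4} = 3
G(15) = mex{3,2,0,1,0} = 4
Pile A: G(13) = 2.
Pile B: G(15) = 4.
Combined Grundy value = 2 ⊕ 4 = 6.
A winning move leaves total XOR = 0, i.e. changes one component's Grundy value g to g ⊕ X where X is the current total.
Pile A: need g' = 2⊕6 = 4. Options: 13−1→G=1, 13−2→G=0, 13−4→G=1, 13−6→G=4, 13−7→G=3. Hits: 1.
Pile B: need g' = 4⊕6 = 2. Options: 15−1→G=3, 15−2→G=2, 15−4→G=0, 15−6→G=1, 15−7→G=0. Hits: 1.

2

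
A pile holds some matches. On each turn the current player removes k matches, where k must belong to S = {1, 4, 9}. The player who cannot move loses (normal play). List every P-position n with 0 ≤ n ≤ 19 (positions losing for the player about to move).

G(0) = 0
G(1) = mex{0} = 1
G(2) = mex{1} = 0
G(3) = mex{0} = 1
G(4) = mex{1,0} = 2
G(5) = mex{2,1} = 0
G(6) = mex{0,0} = 1
G(7) = mex{1,1} = 0
G(8) = mex{0,2} = 1
G(9) = mex{1,0,0} = 2
G(10) = mex{2,1,1} = 0
G(11) = mex{0,0,0} = 1
G(12) = mex{1,1,1} = 0
G(13) = mex{0,2,2} = 1
G(14) = mex{1,0,0} = 2
G(15) = mex{2,1,1} = 0
G(16) = mex{0,0,0} = 1
G(17) = mex{1,1,1} = 0
G(18) = mex{0,2,2} = 1
G(19) = mex{1,0,0} = 2
P-positions are exactly the n with G(n) = 0.

0, 2, 5, 7, 10, 12, 15, 17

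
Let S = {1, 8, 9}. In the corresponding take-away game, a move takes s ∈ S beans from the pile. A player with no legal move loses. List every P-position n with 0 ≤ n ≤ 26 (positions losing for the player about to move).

G(0) = 0
G(1) = mex{0} = 1
G(2) = mex{1} = 0
G(3) = mex{0} = 1
G(4) = mex{1} = 0
G(5) = mex{0} = 1
G(6) = mex{1} = 0
G(7) = mex{0} = 1
G(8) = mex{1,0} = 2
G(9) = mex{2,1,0} = 3
G(10) = mex{3,0,1} = 2
G(11) = mex{2,1,0} = 3
G(12) = mex{3,0,1} = 2
G(13) = mex{2,1,0} = 3
G(14) = mex{3,0,1} = 2
G(15) = mex{2,1,0} = 3
G(16) = mex{3,2,1} = 0
G(17) = mex{0,3,2} = 1
G(18) = mex{1,2,3} = 0
G(19) = mex{0,3,2} = 1
G(20) = mex{1,2,3} = 0
G(21) = mex{0,3,2} = 1
G(22) = mex{1,2,3} = 0
G(23) = mex{0,3,2} = 1
G(24) = mex{1,0,3} = 2
G(25) = mex{2,1,0} = 3
G(26) = mex{3,0,1} = 2
P-positions are exactly the n with G(n) = 0.

0, 2, 4, 6, 16, 18, 20, 22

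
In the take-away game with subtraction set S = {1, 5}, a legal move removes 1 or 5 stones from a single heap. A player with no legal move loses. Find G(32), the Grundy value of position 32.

0

G(0) = 0
G(1) = mex{0} = 1
G(2) = mex{1} = 0
G(3) = mex{0} = 1
G(4) = mex{1} = 0
G(5) = mex{0,0} = 1
G(6) = mex{1,1} = 0
G(7) = mex{0,0} = 1
G(8) = mex{1,1} = 0
G(9) = mex{0,0} = 1
G(10) = mex{1,1} = 0
G(11) = mex{0,0} = 1
G(12) = mex{1,1} = 0
G(13) = mex{0,0} = 1
G(14) = mex{1,1} = 0
G(15) = mex{0,0} = 1
G(16) = mex{1,1} = 0
G(17) = mex{0,0} = 1
G(18) = mex{1,1} = 0
G(19) = mex{0,0} = 1
G(20) = mex{1,1} = 0
G(21) = mex{0,0} = 1
G(22) = mex{1,1} = 0
G(23) = mex{0,0} = 1
G(24) = mex{1,1} = 0
G(25) = mex{0,0} = 1
G(26) = mex{1,1} = 0
G(27) = mex{0,0} = 1
G(28) = mex{1,1} = 0
G(29) = mex{0,0} = 1
G(30) = mex{1,1} = 0
G(31) = mex{0,0} = 1
G(32) = mex{1,1} = 0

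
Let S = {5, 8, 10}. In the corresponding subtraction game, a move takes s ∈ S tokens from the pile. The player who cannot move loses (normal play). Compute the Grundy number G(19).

0

n :  0  1  2  3  4  5  6  7  8  9 10 11 12 13 14 15 16 17 18 19
G :  0  0  0  0  0  1  1  1  1  1  2  2  2  2  2  0  0  0  0  0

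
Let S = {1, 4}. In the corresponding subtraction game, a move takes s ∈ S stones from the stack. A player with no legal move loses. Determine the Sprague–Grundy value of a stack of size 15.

n :  0  1  2  3  4  5  6  7  8  9 10 11 12 13 14 15
G :  0  1  0  1  2  0  1  0  1  2  0  1  0  1  2  0

0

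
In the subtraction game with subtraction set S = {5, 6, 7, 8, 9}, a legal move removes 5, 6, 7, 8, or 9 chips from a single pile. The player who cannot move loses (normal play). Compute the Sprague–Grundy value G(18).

n :  0  1  2  3  4  5  6  7  8  9 10 11 12 13 14 15 16 17 18
G :  0  0  0  0  0  1  1  1  1  1  2  2  2  2  0  0  0  0  0

0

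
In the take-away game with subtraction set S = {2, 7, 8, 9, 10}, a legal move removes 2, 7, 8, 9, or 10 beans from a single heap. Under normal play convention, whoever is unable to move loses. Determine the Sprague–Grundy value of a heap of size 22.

n :  0  1  2  3  4  5  6  7  8  9 10 11 12 13 14 15 16 17 18 19 20 21 22
G :  0  0  1  1  0  0  1  1  2  2  3  3  2  2  3  3  0  0  1  1  0  0  1

1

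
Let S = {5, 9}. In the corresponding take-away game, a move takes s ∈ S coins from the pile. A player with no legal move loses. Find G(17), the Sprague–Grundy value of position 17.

0

G(0) = 0
G(1) = mex{} = 0
G(2) = mex{} = 0
G(3) = mex{} = 0
G(4) = mex{} = 0
G(5) = mex{0} = 1
G(6) = mex{0} = 1
G(7) = mex{0} = 1
G(8) = mex{0} = 1
G(9) = mex{0,0} = 1
G(10) = mex{1,0} = 2
G(11) = mex{1,0} = 2
G(12) = mex{1,0} = 2
G(13) = mex{1,0} = 2
G(14) = mex{1,1} = 0
G(15) = mex{2,1} = 0
G(16) = mex{2,1} = 0
G(17) = mex{2,1} = 0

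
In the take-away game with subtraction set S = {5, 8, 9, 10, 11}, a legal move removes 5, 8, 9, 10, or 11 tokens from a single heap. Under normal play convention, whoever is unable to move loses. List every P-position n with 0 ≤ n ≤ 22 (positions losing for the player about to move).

n :  0  1  2  3  4  5  6  7  8  9 10 11 12 13 14 15 16 17 18 19 20 21 22
G :  0  0  0  0  0  1  1  1  1  1  2  2  2  2  2  3  0  0  0  0  0  1  1
P-positions are exactly the n with G(n) = 0.

0, 1, 2, 3, 4, 16, 17, 18, 19, 20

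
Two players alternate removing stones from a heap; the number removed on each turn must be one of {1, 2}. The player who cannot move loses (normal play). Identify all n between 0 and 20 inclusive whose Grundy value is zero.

G(0) = 0
G(1) = mex{0} = 1
G(2) = mex{1,0} = 2
G(3) = mex{2,1} = 0
G(4) = mex{0,2} = 1
G(5) = mex{1,0} = 2
G(6) = mex{2,1} = 0
G(7) = mex{0,2} = 1
G(8) = mex{1,0} = 2
G(9) = mex{2,1} = 0
G(10) = mex{0,2} = 1
G(11) = mex{1,0} = 2
G(12) = mex{2,1} = 0
G(13) = mex{0,2} = 1
G(14) = mex{1,0} = 2
G(15) = mex{2,1} = 0
G(16) = mex{0,2} = 1
G(17) = mex{1,0} = 2
G(18) = mex{2,1} = 0
G(19) = mex{0,2} = 1
G(20) = mex{1,0} = 2
P-positions are exactly the n with G(n) = 0.

0, 3, 6, 9, 12, 15, 18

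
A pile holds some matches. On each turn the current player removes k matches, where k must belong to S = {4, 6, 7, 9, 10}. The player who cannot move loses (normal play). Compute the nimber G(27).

n :  0  1  2  3  4  5  6  7  8  9 10 11 12 13 14 15 16 17 18 19 20 21 22 23 24 25 26 27
G :  0  0  0  0  1  1  1  1  2  2  2  2  3  3  0  0  0  0  1  1  1  1  2  2  2  2  3  3

3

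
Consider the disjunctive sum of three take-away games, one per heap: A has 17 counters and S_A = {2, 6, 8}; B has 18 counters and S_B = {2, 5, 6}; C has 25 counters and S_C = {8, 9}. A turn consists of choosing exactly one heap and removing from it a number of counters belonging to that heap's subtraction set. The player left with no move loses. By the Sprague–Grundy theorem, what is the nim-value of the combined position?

Heap A, S = {2, 6, 8}:
G(0) = 0
G(1) = mex{} = 0
G(2) = mex{0} = 1
G(3) = mex{0} = 1
G(4) = mex{1} = 0
G(5) = mex{1} = 0
G(6) = mex{0,0} = 1
G(7) = mex{0,0} = 1
G(8) = mex{1,1,0} = 2
G(9) = mex{1,1,0} = 2
G(10) = mex{2,0,1} = 3
G(11) = mex{2,0,1} = 3
G(12) = mex{3,1,0} = 2
G(13) = mex{3,1,0} = 2
G(14) = mex{2,2,1} = 0
G(15) = mex{2,2,1} = 0
G(16) = mex{0,3,2} = 1
G(17) = mex{0,3,2} = 1
G_A(17) = 1.
Heap B, S = {2, 5, 6}:
G(0) = 0
G(1) = mex{} = 0
G(2) = mex{0} = 1
G(3) = mex{0} = 1
G(4) = mex{1} = 0
G(5) = mex{1,0} = 2
G(6) = mex{0,0,0} = 1
G(7) = mex{2,1,0} = 3
G(8) = mex{1,1,1} = 0
G(9) = mex{3,0,1} = 2
G(10) = mex{0,2,0} = 1
G(11) = mex{2,1,2} = 0
G(12) = mex{1,3,1} = 0
G(13) = mex{0,0,3} = 1
G(14) = mex{0,2,0} = 1
G(15) = mex{1,1,2} = 0
G(16) = mex{1,0,1} = 2
G(17) = mex{0,0,0} = 1
G(18) = mex{2,1,0} = 3
G_B(18) = 3.
Heap C, S = {8, 9}:
G(0) = 0
G(1) = mex{} = 0
G(2) = mex{} = 0
G(3) = mex{} = 0
G(4) = mex{} = 0
G(5) = mex{} = 0
G(6) = mex{} = 0
G(7) = mex{} = 0
G(8) = mex{0} = 1
G(9) = mex{0,0} = 1
G(10) = mex{0,0} = 1
G(11) = mex{0,0} = 1
G(12) = mex{0,0} = 1
G(13) = mex{0,0} = 1
G(14) = mex{0,0} = 1
G(15) = mex{0,0} = 1
G(16) = mex{1,0} = 2
G(17) = mex{1,1} = 0
G(18) = mex{1,1} = 0
G(19) = mex{1,1} = 0
G(20) = mex{1,1} = 0
G(21) = mex{1,1} = 0
G(22) = mex{1,1} = 0
G(23) = mex{1,1} = 0
G(24) = mex{2,1} = 0
G(25) = mex{0,2} = 1
G_C(25) = 1.
Combined Grundy value = 1 ⊕ 3 ⊕ 1 = 3.

3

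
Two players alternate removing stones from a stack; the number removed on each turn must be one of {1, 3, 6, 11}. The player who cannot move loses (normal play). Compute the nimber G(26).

n :  0  1  2  3  4  5  6  7  8  9 10 11 12 13 14 15 16 17 18 19 20 21 22 23 24 25 26
G :  0  1  0  1  0  1  2  3  2  0  1  3  4  2  0  1  0  1  0  1  2  3  2  0  1  3  4

4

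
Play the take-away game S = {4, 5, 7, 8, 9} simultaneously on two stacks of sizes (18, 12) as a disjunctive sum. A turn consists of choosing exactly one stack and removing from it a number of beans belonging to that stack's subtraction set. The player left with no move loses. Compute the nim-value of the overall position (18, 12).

2

All stacks use S = {4, 5, 7, 8, 9}:
G(0) = 0
G(1) = mex{} = 0
G(2) = mex{} = 0
G(3) = mex{} = 0
G(4) = mex{0} = 1
G(5) = mex{0,0} = 1
G(6) = mex{0,0} = 1
G(7) = mex{0,0,0} = 1
G(8) = mex{1,0,0,0} = 2
G(9) = mex{1,1,0,0,0} = 2
G(10) = mex{1,1,0,0,0} = 2
G(11) = mex{1,1,1,0,0} = 2
G(12) = mex{2,1,1,1,0} = 3
G(13) = mex{2,2,1,1,1} = 0
G(14) = mex{2,2,1,1,1} = 0
G(15) = mex{2,2,2,1,1} = 0
G(16) = mex{3,2,2,2,1} = 0
G(17) = mex{0,3,2,2,2} = 1
G(18) = mex{0,0,2,2,2} = 1
Stack A: G(18) = 1.
Stack B: G(12) = 3.
Combined Grundy value = 1 ⊕ 3 = 2.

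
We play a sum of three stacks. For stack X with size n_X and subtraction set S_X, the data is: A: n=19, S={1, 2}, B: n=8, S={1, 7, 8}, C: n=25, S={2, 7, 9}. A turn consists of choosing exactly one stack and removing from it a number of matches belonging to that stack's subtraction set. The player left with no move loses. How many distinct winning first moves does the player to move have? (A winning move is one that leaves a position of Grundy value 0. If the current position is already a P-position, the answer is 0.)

Stack A, S = {1, 2}:
n :  0  1  2  3  4  5  6  7  8  9 10 11 12 13 14 15 16 17 18 19
G :  0  1  2  0  1  2  0  1  2  0  1  2  0  1  2  0  1  2  0  1
G_A(19) = 1.
Stack B, S = {1, 7, 8}:
n : 0 1 2 3 4 5 6 7 8
G : 0 1 0 1 0 1 0 1 2
G_B(8) = 2.
Stack C, S = {2, 7, 9}:
G(0) = 0
G(1) = mex{} = 0
G(2) = mex{0} = 1
G(3) = mex{0} = 1
G(4) = mex{1} = 0
G(5) = mex{1} = 0
G(6) = mex{0} = 1
G(7) = mex{0,0} = 1
G(8) = mex{1,0} = 2
G(9) = mex{1,1,0} = 2
G(10) = mex{2,1,0} = 3
G(11) = mex{2,0,1} = 3
G(12) = mex{3,0,1} = 2
G(13) = mex{3,1,0} = 2
G(14) = mex{2,1,0} = 3
G(15) = mex{2,2,1} = 0
G(16) = mex{3,2,1} = 0
G(17) = mex{0,3,2} = 1
G(18) = mex{0,3,2} = 1
G(19) = mex{1,2,3} = 0
G(20) = mex{1,2,3} = 0
G(21) = mex{0,3,2} = 1
G(22) = mex{0,0,2} = 1
G(23) = mex{1,0,3} = 2
G(24) = mex{1,1,0} = 2
G(25) = mex{2,1,0} = 3
G_C(25) = 3.
Combined Grundy value = 1 ⊕ 2 ⊕ 3 = 0.
A winning move leaves total XOR = 0, i.e. changes one component's Grundy value g to g ⊕ X where X is the current total.
Stack A: target g' = 1⊕0 = 1, but every legal move changes the Grundy value (mex property), so 0 moves.
Stack B: target g' = 2⊕0 = 2, but every legal move changes the Grundy value (mex property), so 0 moves.
Stack C: target g' = 3⊕0 = 3, but every legal move changes the Grundy value (mex property), so 0 moves.

0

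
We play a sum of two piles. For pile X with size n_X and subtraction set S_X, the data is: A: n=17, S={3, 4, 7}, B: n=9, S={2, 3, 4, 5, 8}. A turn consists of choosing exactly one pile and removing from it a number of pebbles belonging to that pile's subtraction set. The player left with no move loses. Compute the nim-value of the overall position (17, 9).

3

Pile A, S = {3, 4, 7}:
G(0) = 0
G(1) = mex{} = 0
G(2) = mex{} = 0
G(3) = mex{0} = 1
G(4) = mex{0,0} = 1
G(5) = mex{0,0} = 1
G(6) = mex{1,0} = 2
G(7) = mex{1,1,0} = 2
G(8) = mex{1,1,0} = 2
G(9) = mex{2,1,0} = 3
G(10) = mex{2,2,1} = 0
G(11) = mex{2,2,1} = 0
G(12) = mex{3,2,1} = 0
G(13) = mex{0,3,2} = 1
G(14) = mex{0,0,2} = 1
G(15) = mex{0,0,2} = 1
G(16) = mex{1,0,3} = 2
G(17) = mex{1,1,0} = 2
G_A(17) = 2.
Pile B, S = {2, 3, 4, 5, 8}:
G(0) = 0
G(1) = mex{} = 0
G(2) = mex{0} = 1
G(3) = mex{0,0} = 1
G(4) = mex{1,0,0} = 2
G(5) = mex{1,1,0,0} = 2
G(6) = mex{2,1,1,0} = 3
G(7) = mex{2,2,1,1} = 0
G(8) = mex{3,2,2,1,0} = 4
G(9) = mex{0,3,2,2,0} = 1
G_B(9) = 1.
Combined Grundy value = 2 ⊕ 1 = 3.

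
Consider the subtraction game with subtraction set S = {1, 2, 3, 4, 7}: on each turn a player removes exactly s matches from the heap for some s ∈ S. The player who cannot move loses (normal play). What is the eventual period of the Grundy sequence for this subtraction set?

n :  0  1  2  3  4  5  6  7  8  9 10 11 12 13 14
G :  0  1  2  3  4  0  1  2  3  4  0  1  2  3  4
G(n+5) = G(n) holds for n = 0,…,6 (a full window of length max(S) = 7), so the sequence is purely periodic with period 5.

5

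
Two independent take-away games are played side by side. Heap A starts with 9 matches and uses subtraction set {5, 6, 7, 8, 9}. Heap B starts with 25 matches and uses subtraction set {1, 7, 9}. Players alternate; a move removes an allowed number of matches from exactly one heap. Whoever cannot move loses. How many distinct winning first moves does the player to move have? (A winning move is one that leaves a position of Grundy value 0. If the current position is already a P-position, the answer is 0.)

0

Heap A, S = {5, 6, 7, 8, 9}:
n : 0 1 2 3 4 5 6 7 8 9
G : 0 0 0 0 0 1 1 1 1 1
G_A(9) = 1.
Heap B, S = {1, 7, 9}:
n :  0  1  2  3  4  5  6  7  8  9 10 11 12 13 14 15 16 17 18 19 20 21 22 23 24 25
G :  0  1  0  1  0  1  0  1  0  1  0  1  0  1  0  1  0  1  0  1  0  1  0  1  0  1
G_B(25) = 1.
Combined Grundy value = 1 ⊕ 1 = 0.
A winning move leaves total XOR = 0, i.e. changes one component's Grundy value g to g ⊕ X where X is the current total.
Heap A: target g' = 1⊕0 = 1, but every legal move changes the Grundy value (mex property), so 0 moves.
Heap B: target g' = 1⊕0 = 1, but every legal move changes the Grundy value (mex property), so 0 moves.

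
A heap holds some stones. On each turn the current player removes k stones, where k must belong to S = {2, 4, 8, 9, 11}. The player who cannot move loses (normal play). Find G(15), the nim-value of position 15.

1

G(0) = 0
G(1) = mex{} = 0
G(2) = mex{0} = 1
G(3) = mex{0} = 1
G(4) = mex{1,0} = 2
G(5) = mex{1,0} = 2
G(6) = mex{2,1} = 0
G(7) = mex{2,1} = 0
G(8) = mex{0,2,0} = 1
G(9) = mex{0,2,0,0} = 1
G(10) = mex{1,0,1,0} = 2
G(11) = mex{1,0,1,1,0} = 2
G(12) = mex{2,1,2,1,0} = 3
G(13) = mex{2,1,2,2,1} = 0
G(14) = mex{3,2,0,2,1} = 4
G(15) = mex{0,2,0,0,2} = 1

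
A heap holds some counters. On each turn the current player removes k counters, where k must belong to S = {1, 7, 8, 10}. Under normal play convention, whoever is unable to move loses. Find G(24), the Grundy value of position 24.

n :  0  1  2  3  4  5  6  7  8  9 10 11 12 13 14 15 16 17 18 19 20 21 22 23 24
G :  0  1  0  1  0  1  0  1  2  3  2  3  2  3  2  0  1  0  1  0  1  0  1  2  3

3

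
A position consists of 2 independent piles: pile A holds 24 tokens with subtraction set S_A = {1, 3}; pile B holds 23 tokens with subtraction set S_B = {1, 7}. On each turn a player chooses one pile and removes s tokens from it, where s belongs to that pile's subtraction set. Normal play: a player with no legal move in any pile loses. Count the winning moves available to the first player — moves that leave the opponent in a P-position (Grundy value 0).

4

Pile A, S = {1, 3}:
n :  0  1  2  3  4  5  6  7  8  9 10 11 12 13 14 15 16 17 18 19 20 21 22 23 24
G :  0  1  0  1  0  1  0  1  0  1  0  1  0  1  0  1  0  1  0  1  0  1  0  1  0
G_A(24) = 0.
Pile B, S = {1, 7}:
n :  0  1  2  3  4  5  6  7  8  9 10 11 12 13 14 15 16 17 18 19 20 21 22 23
G :  0  1  0  1  0  1  0  1  0  1  0  1  0  1  0  1  0  1  0  1  0  1  0  1
G_B(23) = 1.
Combined Grundy value = 0 ⊕ 1 = 1.
A winning move leaves total XOR = 0, i.e. changes one component's Grundy value g to g ⊕ X where X is the current total.
Pile A: need g' = 0⊕1 = 1. Options: 24−1→G=1, 24−3→G=1. Hits: 2.
Pile B: need g' = 1⊕1 = 0. Options: 23−1→G=0, 23−7→G=0. Hits: 2.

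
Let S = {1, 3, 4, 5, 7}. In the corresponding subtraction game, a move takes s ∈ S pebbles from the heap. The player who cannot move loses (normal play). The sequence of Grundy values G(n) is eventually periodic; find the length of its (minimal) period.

n :  0  1  2  3  4  5  6  7  8  9 10 11 12 13 14 15 16 17
G :  0  1  0  1  2  3  2  3  0  1  0  1  2  3  2  3  0  1
G(n+8) = G(n) holds for n = 0,…,6 (a full window of length max(S) = 7), so the sequence is purely periodic with period 8.

8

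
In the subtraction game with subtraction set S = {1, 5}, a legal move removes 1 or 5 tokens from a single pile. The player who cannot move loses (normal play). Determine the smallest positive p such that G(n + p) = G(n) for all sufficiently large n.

2

G(0) = 0
G(1) = mex{0} = 1
G(2) = mex{1} = 0
G(3) = mex{0} = 1
G(4) = mex{1} = 0
G(5) = mex{0,0} = 1
G(6) = mex{1,1} = 0
G(7) = mex{0,0} = 1
G(8) = mex{1,1} = 0
G(9) = mex{0,0} = 1
G(10) = mex{1,1} = 0
G(11) = mex{0,0} = 1
G(12) = mex{1,1} = 0
G(13) = mex{0,0} = 1
G(14) = mex{1,1} = 0
G(n+2) = G(n) holds for n = 0,…,4 (a full window of length max(S) = 5), so the sequence is purely periodic with period 2.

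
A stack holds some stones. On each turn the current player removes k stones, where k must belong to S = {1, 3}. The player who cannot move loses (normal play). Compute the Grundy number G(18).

0

n :  0  1  2  3  4  5  6  7  8  9 10 11 12 13 14 15 16 17 18
G :  0  1  0  1  0  1  0  1  0  1  0  1  0  1  0  1  0  1  0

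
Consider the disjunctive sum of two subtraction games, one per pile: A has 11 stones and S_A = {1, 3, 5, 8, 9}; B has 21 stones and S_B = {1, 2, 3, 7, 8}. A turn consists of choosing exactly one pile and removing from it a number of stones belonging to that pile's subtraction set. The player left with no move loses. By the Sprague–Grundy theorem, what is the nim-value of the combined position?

Pile A, S = {1, 3, 5, 8, 9}:
G(0) = 0
G(1) = mex{0} = 1
G(2) = mex{1} = 0
G(3) = mex{0,0} = 1
G(4) = mex{1,1} = 0
G(5) = mex{0,0,0} = 1
G(6) = mex{1,1,1} = 0
G(7) = mex{0,0,0} = 1
G(8) = mex{1,1,1,0} = 2
G(9) = mex{2,0,0,1,0} = 3
G(10) = mex{3,1,1,0,1} = 2
G(11) = mex{2,2,0,1,0} = 3
G_A(11) = 3.
Pile B, S = {1, 2, 3, 7, 8}:
G(0) = 0
G(1) = mex{0} = 1
G(2) = mex{1,0} = 2
G(3) = mex{2,1,0} = 3
G(4) = mex{3,2,1} = 0
G(5) = mex{0,3,2} = 1
G(6) = mex{1,0,3} = 2
G(7) = mex{2,1,0,0} = 3
G(8) = mex{3,2,1,1,0} = 4
G(9) = mex{4,3,2,2,1} = 0
G(10) = mex{0,4,3,3,2} = 1
G(11) = mex{1,0,4,0,3} = 2
G(12) = mex{2,1,0,1,0} = 3
G(13) = mex{3,2,1,2,1} = 0
G(14) = mex{0,3,2,3,2} = 1
G(15) = mex{1,0,3,4,3} = 2
G(16) = mex{2,1,0,0,4} = 3
G(17) = mex{3,2,1,1,0} = 4
G(18) = mex{4,3,2,2,1} = 0
G(19) = mex{0,4,3,3,2} = 1
G(20) = mex{1,0,4,0,3} = 2
G(21) = mex{2,1,0,1,0} = 3
G_B(21) = 3.
Combined Grundy value = 3 ⊕ 3 = 0.

0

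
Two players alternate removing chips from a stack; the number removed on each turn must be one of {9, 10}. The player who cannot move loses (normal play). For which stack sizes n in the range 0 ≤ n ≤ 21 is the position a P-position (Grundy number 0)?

0, 1, 2, 3, 4, 5, 6, 7, 8, 19, 20, 21

n :  0  1  2  3  4  5  6  7  8  9 10 11 12 13 14 15 16 17 18 19 20 21
G :  0  0  0  0  0  0  0  0  0  1  1  1  1  1  1  1  1  1  2  0  0  0
P-positions are exactly the n with G(n) = 0.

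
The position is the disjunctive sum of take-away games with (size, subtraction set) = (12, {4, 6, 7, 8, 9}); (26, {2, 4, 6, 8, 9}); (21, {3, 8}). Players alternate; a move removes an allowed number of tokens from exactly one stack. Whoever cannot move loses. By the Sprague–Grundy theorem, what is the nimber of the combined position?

Stack A, S = {4, 6, 7, 8, 9}:
n :  0  1  2  3  4  5  6  7  8  9 10 11 12
G :  0  0  0  0  1  1  1  1  2  2  2  2  3
G_A(12) = 3.
Stack B, S = {2, 4, 6, 8, 9}:
G(0) = 0
G(1) = mex{} = 0
G(2) = mex{0} = 1
G(3) = mex{0} = 1
G(4) = mex{1,0} = 2
G(5) = mex{1,0} = 2
G(6) = mex{2,1,0} = 3
G(7) = mex{2,1,0} = 3
G(8) = mex{3,2,1,0} = 4
G(9) = mex{3,2,1,0,0} = 4
G(10) = mex{4,3,2,1,0} = 5
G(11) = mex{4,3,2,1,1} = 0
G(12) = mex{5,4,3,2,1} = 0
G(13) = mex{0,4,3,2,2} = 1
G(14) = mex{0,5,4,3,2} = 1
G(15) = mex{1,0,4,3,3} = 2
G(16) = mex{1,0,5,4,3} = 2
G(17) = mex{2,1,0,4,4} = 3
G(18) = mex{2,1,0,5,4} = 3
G(19) = mex{3,2,1,0,5} = 4
G(20) = mex{3,2,1,0,0} = 4
G(21) = mex{4,3,2,1,0} = 5
G(22) = mex{4,3,2,1,1} = 0
G(23) = mex{5,4,3,2,1} = 0
G(24) = mex{0,4,3,2,2} = 1
G(25) = mex{0,5,4,3,2} = 1
G(26) = mex{1,0,4,3,3} = 2
G_B(26) = 2.
Stack C, S = {3, 8}:
n :  0  1  2  3  4  5  6  7  8  9 10 11 12 13 14 15 16 17 18 19 20 21
G :  0  0  0  1  1  1  0  0  2  1  1  0  0  0  1  1  1  0  0  2  1  1
G_C(21) = 1.
Combined Grundy value = 3 ⊕ 2 ⊕ 1 = 0.

0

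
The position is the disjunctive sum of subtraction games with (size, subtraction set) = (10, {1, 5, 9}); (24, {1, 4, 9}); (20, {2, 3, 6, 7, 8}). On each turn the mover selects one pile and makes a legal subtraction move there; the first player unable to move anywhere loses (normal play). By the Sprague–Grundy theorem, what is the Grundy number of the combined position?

Pile A, S = {1, 5, 9}:
G(0) = 0
G(1) = mex{0} = 1
G(2) = mex{1} = 0
G(3) = mex{0} = 1
G(4) = mex{1} = 0
G(5) = mex{0,0} = 1
G(6) = mex{1,1} = 0
G(7) = mex{0,0} = 1
G(8) = mex{1,1} = 0
G(9) = mex{0,0,0} = 1
G(10) = mex{1,1,1} = 0
G_A(10) = 0.
Pile B, S = {1, 4, 9}:
G(0) = 0
G(1) = mex{0} = 1
G(2) = mex{1} = 0
G(3) = mex{0} = 1
G(4) = mex{1,0} = 2
G(5) = mex{2,1} = 0
G(6) = mex{0,0} = 1
G(7) = mex{1,1} = 0
G(8) = mex{0,2} = 1
G(9) = mex{1,0,0} = 2
G(10) = mex{2,1,1} = 0
G(11) = mex{0,0,0} = 1
G(12) = mex{1,1,1} = 0
G(13) = mex{0,2,2} = 1
G(14) = mex{1,0,0} = 2
G(15) = mex{2,1,1} = 0
G(16) = mex{0,0,0} = 1
G(17) = mex{1,1,1} = 0
G(18) = mex{0,2,2} = 1
G(19) = mex{1,0,0} = 2
G(20) = mex{2,1,1} = 0
G(21) = mex{0,0,0} = 1
G(22) = mex{1,1,1} = 0
G(23) = mex{0,2,2} = 1
G(24) = mex{1,0,0} = 2
G_B(24) = 2.
Pile C, S = {2, 3, 6, 7, 8}:
G(0) = 0
G(1) = mex{} = 0
G(2) = mex{0} = 1
G(3) = mex{0,0} = 1
G(4) = mex{1,0} = 2
G(5) = mex{1,1} = 0
G(6) = mex{2,1,0} = 3
G(7) = mex{0,2,0,0} = 1
G(8) = mex{3,0,1,0,0} = 2
G(9) = mex{1,3,1,1,0} = 2
G(10) = mex{2,1,2,1,1} = 0
G(11) = mex{2,2,0,2,1} = 3
G(12) = mex{0,2,3,0,2} = 1
G(13) = mex{3,0,1,3,0} = 2
G(14) = mex{1,3,2,1,3} = 0
G(15) = mex{2,1,2,2,1} = 0
G(16) = mex{0,2,0,2,2} = 1
G(17) = mex{0,0,3,0,2} = 1
G(18) = mex{1,0,1,3,0} = 2
G(19) = mex{1,1,2,1,3} = 0
G(20) = mex{2,1,0,2,1} = 3
G_C(20) = 3.
Combined Grundy value = 0 ⊕ 2 ⊕ 3 = 1.

1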